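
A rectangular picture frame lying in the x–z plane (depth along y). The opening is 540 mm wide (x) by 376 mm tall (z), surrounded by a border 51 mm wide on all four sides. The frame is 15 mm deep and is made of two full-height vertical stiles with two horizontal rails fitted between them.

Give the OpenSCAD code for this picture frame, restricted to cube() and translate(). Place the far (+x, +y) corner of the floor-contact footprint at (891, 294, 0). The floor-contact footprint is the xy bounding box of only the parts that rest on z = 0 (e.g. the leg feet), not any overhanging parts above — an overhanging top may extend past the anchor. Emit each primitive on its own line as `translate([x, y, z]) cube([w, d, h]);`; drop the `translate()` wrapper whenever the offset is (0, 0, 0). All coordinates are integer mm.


translate([249, 279, 0]) cube([51, 15, 478]);
translate([840, 279, 0]) cube([51, 15, 478]);
translate([300, 279, 0]) cube([540, 15, 51]);
translate([300, 279, 427]) cube([540, 15, 51]);


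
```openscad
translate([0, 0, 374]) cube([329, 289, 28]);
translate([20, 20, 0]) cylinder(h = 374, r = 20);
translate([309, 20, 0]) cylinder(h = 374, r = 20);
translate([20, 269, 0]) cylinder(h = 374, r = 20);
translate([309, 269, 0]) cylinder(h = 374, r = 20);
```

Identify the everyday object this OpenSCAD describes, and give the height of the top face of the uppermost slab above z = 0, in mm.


A stool. The seat height is 402 mm.

A 329×289×28 slab at z = 374 on four corner cylinders — a stool. The seat top is 374 + 28 = 402 mm.


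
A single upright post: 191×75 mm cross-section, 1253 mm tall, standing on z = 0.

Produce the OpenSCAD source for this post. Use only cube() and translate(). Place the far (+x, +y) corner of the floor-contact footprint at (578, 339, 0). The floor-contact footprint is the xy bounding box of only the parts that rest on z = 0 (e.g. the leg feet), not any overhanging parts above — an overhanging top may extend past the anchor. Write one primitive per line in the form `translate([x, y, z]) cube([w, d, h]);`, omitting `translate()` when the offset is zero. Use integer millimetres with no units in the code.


translate([387, 264, 0]) cube([191, 75, 1253]);


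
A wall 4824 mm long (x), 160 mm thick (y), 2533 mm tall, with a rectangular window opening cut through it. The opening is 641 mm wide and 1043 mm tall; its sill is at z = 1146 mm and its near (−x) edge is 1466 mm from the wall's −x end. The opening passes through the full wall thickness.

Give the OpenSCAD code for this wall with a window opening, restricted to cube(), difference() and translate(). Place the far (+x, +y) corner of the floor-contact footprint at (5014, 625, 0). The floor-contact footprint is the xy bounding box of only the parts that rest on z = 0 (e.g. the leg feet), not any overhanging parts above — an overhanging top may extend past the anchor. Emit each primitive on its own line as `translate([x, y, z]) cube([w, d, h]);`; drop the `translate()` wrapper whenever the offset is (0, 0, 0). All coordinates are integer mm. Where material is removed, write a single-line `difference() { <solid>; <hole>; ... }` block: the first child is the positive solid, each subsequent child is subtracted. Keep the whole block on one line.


difference() { translate([190, 465, 0]) cube([4824, 160, 2533]); translate([1656, 465, 1146]) cube([641, 160, 1043]); }


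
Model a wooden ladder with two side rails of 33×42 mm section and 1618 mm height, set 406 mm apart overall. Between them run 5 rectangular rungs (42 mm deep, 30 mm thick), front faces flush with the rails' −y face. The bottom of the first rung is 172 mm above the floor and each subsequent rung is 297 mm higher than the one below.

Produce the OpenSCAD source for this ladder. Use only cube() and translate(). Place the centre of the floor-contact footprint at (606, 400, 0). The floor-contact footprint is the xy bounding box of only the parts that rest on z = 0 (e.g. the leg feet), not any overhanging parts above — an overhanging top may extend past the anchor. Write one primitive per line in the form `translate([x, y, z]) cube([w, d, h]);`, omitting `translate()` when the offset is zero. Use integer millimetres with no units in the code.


translate([403, 379, 0]) cube([33, 42, 1618]);
translate([776, 379, 0]) cube([33, 42, 1618]);
translate([436, 379, 172]) cube([340, 42, 30]);
translate([436, 379, 469]) cube([340, 42, 30]);
translate([436, 379, 766]) cube([340, 42, 30]);
translate([436, 379, 1063]) cube([340, 42, 30]);
translate([436, 379, 1360]) cube([340, 42, 30]);


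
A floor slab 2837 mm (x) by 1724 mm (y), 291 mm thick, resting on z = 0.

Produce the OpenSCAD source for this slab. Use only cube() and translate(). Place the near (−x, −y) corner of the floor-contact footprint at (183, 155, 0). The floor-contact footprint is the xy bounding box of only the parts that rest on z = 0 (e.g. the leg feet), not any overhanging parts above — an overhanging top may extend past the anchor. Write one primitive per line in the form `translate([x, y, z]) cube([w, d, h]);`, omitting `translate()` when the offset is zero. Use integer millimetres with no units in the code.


translate([183, 155, 0]) cube([2837, 1724, 291]);


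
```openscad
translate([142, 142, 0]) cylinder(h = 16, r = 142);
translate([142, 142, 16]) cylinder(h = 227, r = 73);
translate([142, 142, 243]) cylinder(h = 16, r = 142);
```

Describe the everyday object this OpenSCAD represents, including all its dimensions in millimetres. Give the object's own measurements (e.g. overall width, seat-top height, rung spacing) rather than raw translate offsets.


A spool: two coaxial disc flanges of radius 142 mm and thickness 16 mm, joined by a core cylinder of radius 73 mm and height 227 mm. The lower flange rests on z = 0 and the three cylinders share a vertical axis.


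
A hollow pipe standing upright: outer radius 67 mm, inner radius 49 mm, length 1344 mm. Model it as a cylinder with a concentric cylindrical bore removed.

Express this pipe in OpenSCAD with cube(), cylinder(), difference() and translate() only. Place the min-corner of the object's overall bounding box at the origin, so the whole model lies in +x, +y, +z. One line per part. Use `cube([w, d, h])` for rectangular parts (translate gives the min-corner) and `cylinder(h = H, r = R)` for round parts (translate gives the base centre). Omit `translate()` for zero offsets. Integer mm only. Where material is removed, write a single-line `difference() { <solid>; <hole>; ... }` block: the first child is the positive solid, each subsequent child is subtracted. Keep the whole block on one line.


difference() { translate([67, 67, 0]) cylinder(h = 1344, r = 67); translate([67, 67, 0]) cylinder(h = 1344, r = 49); }


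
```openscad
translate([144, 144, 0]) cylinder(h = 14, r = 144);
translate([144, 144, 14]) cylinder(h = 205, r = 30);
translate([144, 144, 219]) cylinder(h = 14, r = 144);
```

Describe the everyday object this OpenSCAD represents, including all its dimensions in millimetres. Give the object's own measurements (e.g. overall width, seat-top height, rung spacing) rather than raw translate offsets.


A spool: two coaxial disc flanges of radius 144 mm and thickness 14 mm, joined by a core cylinder of radius 30 mm and height 205 mm. The lower flange rests on z = 0 and the three cylinders share a vertical axis.


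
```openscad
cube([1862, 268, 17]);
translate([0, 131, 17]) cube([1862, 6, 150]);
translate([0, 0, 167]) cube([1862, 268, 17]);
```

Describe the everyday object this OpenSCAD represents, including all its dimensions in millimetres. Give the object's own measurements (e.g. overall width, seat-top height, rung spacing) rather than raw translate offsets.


An I-beam lying along x, 1862 mm long. Overall section height 184 mm. Two flanges 268 mm wide (y) and 17 mm thick, one on the floor and one at the top; a web 6 mm thick runs between them, centred on the flange width.


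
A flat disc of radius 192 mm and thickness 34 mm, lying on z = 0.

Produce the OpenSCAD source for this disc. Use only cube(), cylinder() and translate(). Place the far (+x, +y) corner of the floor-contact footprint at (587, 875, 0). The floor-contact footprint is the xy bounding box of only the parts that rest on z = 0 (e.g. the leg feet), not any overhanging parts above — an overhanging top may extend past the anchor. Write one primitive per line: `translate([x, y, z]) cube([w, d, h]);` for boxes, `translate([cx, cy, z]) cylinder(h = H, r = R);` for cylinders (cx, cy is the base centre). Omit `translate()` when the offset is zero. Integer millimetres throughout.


translate([395, 683, 0]) cylinder(h = 34, r = 192);


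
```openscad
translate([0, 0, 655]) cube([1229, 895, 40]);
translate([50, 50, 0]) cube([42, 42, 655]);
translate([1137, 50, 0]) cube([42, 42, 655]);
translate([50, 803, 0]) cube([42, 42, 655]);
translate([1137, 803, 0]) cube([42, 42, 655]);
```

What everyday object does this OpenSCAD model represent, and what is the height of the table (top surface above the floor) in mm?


A table. The table height is 695 mm.

A 1229×895×40 slab sits at z = 655 on four 42 mm square posts — a table. The top surface is at 655 + 40 = 695 mm.


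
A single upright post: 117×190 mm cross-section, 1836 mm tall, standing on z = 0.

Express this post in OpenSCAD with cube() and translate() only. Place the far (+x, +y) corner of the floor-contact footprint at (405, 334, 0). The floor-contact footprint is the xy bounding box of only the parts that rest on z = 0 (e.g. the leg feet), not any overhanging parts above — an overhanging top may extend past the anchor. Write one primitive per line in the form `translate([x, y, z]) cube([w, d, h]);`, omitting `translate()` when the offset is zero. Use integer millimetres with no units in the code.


translate([288, 144, 0]) cube([117, 190, 1836]);


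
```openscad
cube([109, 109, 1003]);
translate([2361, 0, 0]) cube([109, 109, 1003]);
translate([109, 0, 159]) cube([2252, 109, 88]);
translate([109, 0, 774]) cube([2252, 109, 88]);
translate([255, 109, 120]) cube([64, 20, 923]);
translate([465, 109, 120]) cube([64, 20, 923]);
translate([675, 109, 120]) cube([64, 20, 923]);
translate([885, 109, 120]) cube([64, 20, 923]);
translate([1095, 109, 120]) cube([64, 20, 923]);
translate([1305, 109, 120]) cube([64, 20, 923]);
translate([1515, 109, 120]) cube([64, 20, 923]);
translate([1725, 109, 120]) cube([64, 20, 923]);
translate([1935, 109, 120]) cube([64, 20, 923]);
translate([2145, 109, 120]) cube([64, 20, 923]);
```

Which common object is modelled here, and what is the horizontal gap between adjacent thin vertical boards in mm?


A fence section. The picket gap is 146 mm.

Two posts, two rails, 10 pickets — a fence section. Span 2252 mm holds 10 pickets of 64 mm with 11 equal gaps: ⌊(2252 − 10·64) / 11⌋ = 146 mm.


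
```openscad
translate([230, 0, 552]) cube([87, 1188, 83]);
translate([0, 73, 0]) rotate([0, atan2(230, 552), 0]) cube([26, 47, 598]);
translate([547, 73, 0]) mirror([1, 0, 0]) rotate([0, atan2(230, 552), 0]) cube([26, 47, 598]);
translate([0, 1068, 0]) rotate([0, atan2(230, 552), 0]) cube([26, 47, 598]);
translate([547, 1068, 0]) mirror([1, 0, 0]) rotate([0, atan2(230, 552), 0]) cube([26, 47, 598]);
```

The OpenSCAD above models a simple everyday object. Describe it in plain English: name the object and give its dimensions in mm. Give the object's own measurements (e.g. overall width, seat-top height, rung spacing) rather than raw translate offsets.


A sawhorse. A 87×1188×83 mm beam (x, y, z) sits on two A-frame leg pairs. Each pair is two raked legs of 26×47 mm section (47 mm along y) splaying symmetrically in x. Each leg rises 552 mm vertically over 230 mm of horizontal reach and is 598 mm long along its own axis. Every leg's outer bottom edge rests on the floor and its outer top edge meets a bottom edge of the beam — the left legs (tilting toward +x) meet the beam's −x bottom edge, the right legs (their mirror images, tilting toward −x) meet its +x bottom edge — so the leg tops tuck under the beam, the beam's underside is 552 mm above the floor, and the feet are 547 mm apart outside-to-outside with the beam centred between them. The two leg pairs are set in 73 mm from either end of the beam.


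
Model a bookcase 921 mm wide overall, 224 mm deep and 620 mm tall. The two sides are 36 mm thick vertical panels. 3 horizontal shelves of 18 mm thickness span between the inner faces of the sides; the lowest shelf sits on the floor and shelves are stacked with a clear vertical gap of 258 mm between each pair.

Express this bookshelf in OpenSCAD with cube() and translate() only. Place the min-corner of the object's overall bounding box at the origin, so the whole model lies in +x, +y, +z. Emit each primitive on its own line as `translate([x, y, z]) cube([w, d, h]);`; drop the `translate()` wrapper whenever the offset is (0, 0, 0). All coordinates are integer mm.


cube([36, 224, 620]);
translate([885, 0, 0]) cube([36, 224, 620]);
translate([36, 0, 0]) cube([849, 224, 18]);
translate([36, 0, 276]) cube([849, 224, 18]);
translate([36, 0, 552]) cube([849, 224, 18]);


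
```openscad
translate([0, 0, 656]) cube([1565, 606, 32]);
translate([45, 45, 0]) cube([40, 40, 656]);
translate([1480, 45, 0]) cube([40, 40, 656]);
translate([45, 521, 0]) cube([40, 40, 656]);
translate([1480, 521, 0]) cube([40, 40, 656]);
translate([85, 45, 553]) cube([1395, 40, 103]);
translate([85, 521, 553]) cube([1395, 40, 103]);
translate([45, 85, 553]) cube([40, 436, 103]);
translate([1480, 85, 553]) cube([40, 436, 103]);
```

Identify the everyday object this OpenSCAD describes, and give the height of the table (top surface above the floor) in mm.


A table. The table height is 688 mm.

A 1565×606×32 slab sits at z = 656 on four 40 mm square posts — a table. The top surface is at 656 + 32 = 688 mm.


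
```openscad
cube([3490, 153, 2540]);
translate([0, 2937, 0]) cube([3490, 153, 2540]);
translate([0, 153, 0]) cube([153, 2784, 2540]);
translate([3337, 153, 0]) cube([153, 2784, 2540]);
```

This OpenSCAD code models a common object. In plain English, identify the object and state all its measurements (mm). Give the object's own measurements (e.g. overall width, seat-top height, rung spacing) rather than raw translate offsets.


The wall frame of a small rectangular building: four walls, each 2540 mm tall and 153 mm thick, enclosing a footprint 3490 mm (x) by 3090 mm (y) outside-to-outside, with no floor or roof. The front and back walls (the −y and +y sides) span the full width; the two side walls fit between them.


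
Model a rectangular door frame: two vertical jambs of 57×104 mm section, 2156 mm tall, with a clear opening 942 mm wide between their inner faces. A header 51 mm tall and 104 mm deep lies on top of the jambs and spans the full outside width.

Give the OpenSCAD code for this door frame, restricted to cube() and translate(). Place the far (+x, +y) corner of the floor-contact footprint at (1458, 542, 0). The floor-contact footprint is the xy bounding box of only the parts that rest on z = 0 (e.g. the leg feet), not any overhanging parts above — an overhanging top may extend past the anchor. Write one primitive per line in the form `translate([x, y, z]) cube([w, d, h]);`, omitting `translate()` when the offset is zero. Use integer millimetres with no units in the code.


translate([402, 438, 0]) cube([57, 104, 2156]);
translate([1401, 438, 0]) cube([57, 104, 2156]);
translate([402, 438, 2156]) cube([1056, 104, 51]);


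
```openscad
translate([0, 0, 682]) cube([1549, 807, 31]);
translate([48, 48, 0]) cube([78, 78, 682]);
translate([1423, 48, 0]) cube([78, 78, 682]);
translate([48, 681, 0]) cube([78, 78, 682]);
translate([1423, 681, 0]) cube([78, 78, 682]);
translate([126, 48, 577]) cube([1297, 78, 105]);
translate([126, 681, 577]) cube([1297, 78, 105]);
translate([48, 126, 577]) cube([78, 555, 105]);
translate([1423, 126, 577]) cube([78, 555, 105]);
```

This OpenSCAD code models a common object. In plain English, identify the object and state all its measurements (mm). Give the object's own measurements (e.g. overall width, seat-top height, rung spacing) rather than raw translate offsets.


A rectangular dining table. The top is 1549×807×31 mm with its upper surface at z = 713 mm. It stands on four 78×78 mm square legs, each inset 48 mm from the nearest pair of top edges, running from the floor to the underside of the top. Four apron rails, 78 mm thick and 105 mm tall, run between adjacent legs with their top edges flush with the underside of the top and their outer faces flush with the legs' outer faces.


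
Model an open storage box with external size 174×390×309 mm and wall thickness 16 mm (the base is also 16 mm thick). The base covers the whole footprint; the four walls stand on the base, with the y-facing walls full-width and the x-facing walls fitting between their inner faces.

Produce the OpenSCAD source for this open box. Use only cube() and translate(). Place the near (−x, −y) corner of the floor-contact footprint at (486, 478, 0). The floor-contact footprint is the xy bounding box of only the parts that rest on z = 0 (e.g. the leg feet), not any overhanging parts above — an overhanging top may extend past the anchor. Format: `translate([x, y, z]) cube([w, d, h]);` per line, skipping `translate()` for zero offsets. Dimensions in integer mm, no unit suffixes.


translate([486, 478, 0]) cube([174, 390, 16]);
translate([486, 478, 16]) cube([174, 16, 293]);
translate([486, 852, 16]) cube([174, 16, 293]);
translate([486, 494, 16]) cube([16, 358, 293]);
translate([644, 494, 16]) cube([16, 358, 293]);


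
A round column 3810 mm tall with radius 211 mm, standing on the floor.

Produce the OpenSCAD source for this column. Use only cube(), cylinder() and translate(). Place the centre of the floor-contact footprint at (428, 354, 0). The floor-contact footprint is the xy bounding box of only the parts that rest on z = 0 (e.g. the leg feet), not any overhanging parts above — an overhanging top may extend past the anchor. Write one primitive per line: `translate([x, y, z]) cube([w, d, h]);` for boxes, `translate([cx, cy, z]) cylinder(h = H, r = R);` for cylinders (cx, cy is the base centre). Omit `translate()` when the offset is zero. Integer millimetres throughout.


translate([428, 354, 0]) cylinder(h = 3810, r = 211);


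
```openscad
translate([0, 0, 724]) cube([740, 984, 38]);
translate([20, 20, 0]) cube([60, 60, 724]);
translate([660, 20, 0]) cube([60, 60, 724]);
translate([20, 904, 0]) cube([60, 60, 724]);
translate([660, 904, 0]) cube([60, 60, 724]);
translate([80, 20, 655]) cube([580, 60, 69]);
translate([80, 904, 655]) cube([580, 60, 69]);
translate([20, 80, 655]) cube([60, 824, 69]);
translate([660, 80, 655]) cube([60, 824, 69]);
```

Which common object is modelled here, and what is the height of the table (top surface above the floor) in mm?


A table. The table height is 762 mm.

A 740×984×38 slab sits at z = 724 on four 60 mm square posts — a table. The top surface is at 724 + 38 = 762 mm.


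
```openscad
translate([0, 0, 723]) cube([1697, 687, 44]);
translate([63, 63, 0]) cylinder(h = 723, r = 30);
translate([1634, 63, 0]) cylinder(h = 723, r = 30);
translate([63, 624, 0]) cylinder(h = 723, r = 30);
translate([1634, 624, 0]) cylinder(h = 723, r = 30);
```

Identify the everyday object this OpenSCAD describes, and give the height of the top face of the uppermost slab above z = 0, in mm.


A table. The table height is 767 mm.

A 1697×687×44 slab sits at z = 723 on four Ø60 mm round legs — a table. The top surface is at 723 + 44 = 767 mm.


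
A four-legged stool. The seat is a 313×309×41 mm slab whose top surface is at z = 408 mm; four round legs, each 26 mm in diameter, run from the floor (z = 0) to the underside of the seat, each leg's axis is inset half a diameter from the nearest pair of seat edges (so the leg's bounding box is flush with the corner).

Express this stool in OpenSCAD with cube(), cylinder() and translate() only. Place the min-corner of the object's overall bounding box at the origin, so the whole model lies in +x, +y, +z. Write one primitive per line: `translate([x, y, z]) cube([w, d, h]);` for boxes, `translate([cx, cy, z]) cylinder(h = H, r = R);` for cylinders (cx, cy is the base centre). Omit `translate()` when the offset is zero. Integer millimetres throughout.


// leg_h = 408 - 41 = 367
translate([0, 0, 367]) cube([313, 309, 41]);
translate([13, 13, 0]) cylinder(h = 367, r = 13);
translate([300, 13, 0]) cylinder(h = 367, r = 13);
translate([13, 296, 0]) cylinder(h = 367, r = 13);
translate([300, 296, 0]) cylinder(h = 367, r = 13);


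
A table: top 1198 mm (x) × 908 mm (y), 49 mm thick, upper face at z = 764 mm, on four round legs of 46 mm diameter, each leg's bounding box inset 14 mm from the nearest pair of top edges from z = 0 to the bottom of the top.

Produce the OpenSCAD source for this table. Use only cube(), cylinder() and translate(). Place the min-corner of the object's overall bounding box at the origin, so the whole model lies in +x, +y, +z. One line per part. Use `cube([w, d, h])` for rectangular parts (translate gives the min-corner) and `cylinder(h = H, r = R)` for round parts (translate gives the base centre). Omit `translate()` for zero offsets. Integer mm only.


translate([0, 0, 715]) cube([1198, 908, 49]);
translate([37, 37, 0]) cylinder(h = 715, r = 23);
translate([1161, 37, 0]) cylinder(h = 715, r = 23);
translate([37, 871, 0]) cylinder(h = 715, r = 23);
translate([1161, 871, 0]) cylinder(h = 715, r = 23);


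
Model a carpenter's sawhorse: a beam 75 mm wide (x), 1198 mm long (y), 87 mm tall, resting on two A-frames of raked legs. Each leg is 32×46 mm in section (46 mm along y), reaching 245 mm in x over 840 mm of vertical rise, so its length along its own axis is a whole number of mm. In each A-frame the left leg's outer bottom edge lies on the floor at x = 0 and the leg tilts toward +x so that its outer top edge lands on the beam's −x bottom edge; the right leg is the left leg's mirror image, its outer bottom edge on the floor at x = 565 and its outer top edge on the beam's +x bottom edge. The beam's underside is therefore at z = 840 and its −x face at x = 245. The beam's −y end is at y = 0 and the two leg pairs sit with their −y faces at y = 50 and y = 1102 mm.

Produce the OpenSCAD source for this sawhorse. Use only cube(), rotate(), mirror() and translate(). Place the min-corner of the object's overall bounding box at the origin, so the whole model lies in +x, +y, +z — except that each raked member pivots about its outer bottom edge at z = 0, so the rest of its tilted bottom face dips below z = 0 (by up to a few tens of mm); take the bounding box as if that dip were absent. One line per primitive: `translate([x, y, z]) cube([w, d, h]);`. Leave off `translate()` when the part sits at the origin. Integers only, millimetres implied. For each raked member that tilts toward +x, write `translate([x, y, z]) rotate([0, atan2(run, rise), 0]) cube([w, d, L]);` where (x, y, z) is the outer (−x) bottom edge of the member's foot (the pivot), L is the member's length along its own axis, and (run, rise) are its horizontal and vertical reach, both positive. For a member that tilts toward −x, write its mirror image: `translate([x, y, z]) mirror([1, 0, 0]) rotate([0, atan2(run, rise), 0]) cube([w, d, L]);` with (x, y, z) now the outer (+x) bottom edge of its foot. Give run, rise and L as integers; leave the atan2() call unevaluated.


translate([245, 0, 840]) cube([75, 1198, 87]);
translate([0, 50, 0]) rotate([0, atan2(245, 840), 0]) cube([32, 46, 875]);
translate([565, 50, 0]) mirror([1, 0, 0]) rotate([0, atan2(245, 840), 0]) cube([32, 46, 875]);
translate([0, 1102, 0]) rotate([0, atan2(245, 840), 0]) cube([32, 46, 875]);
translate([565, 1102, 0]) mirror([1, 0, 0]) rotate([0, atan2(245, 840), 0]) cube([32, 46, 875]);


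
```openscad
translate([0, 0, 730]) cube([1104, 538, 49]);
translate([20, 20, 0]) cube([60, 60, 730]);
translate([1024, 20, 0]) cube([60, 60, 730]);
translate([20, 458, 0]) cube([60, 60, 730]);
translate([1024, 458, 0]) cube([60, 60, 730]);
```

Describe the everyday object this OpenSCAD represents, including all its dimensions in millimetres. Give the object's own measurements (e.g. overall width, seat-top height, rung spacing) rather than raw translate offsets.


A rectangular dining table. The top is 1104×538×49 mm with its upper surface at z = 779 mm. It stands on four 60×60 mm square legs, each inset 20 mm from the nearest pair of top edges, running from the floor to the underside of the top.


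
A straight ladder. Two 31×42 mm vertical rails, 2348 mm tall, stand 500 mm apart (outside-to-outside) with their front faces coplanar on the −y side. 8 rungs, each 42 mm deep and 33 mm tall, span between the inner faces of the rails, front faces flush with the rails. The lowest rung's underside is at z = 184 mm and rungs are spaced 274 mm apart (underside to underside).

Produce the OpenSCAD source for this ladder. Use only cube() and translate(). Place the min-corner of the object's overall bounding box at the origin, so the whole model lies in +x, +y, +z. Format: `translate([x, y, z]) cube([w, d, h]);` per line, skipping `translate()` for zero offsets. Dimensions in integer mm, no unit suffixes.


cube([31, 42, 2348]);
translate([469, 0, 0]) cube([31, 42, 2348]);
translate([31, 0, 184]) cube([438, 42, 33]);
translate([31, 0, 458]) cube([438, 42, 33]);
translate([31, 0, 732]) cube([438, 42, 33]);
translate([31, 0, 1006]) cube([438, 42, 33]);
translate([31, 0, 1280]) cube([438, 42, 33]);
translate([31, 0, 1554]) cube([438, 42, 33]);
translate([31, 0, 1828]) cube([438, 42, 33]);
translate([31, 0, 2102]) cube([438, 42, 33]);


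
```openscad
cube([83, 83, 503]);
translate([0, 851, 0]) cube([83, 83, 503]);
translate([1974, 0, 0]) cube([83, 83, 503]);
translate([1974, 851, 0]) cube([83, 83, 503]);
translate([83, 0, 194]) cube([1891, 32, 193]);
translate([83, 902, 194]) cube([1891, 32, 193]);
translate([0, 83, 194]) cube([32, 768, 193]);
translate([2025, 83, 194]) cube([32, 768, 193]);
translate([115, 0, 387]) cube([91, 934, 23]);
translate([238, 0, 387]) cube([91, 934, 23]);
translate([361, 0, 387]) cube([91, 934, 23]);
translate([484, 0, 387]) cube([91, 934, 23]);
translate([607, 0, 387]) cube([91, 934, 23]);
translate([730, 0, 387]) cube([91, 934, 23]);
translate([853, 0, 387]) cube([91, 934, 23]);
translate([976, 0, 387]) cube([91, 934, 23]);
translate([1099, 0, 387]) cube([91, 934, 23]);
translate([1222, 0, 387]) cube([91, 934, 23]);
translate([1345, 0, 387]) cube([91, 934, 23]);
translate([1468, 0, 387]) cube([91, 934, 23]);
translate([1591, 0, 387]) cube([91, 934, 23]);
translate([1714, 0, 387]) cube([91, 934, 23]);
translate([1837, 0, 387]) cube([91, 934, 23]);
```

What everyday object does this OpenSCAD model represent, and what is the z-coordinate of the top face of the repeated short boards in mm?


A bed frame. The slat-top height is 410 mm.

Four posts, four rails, and a row of slats — a bed frame. Slats sit on the rails at z = 194 + 193 = 387; with slat thickness 23, the top is 410 mm.


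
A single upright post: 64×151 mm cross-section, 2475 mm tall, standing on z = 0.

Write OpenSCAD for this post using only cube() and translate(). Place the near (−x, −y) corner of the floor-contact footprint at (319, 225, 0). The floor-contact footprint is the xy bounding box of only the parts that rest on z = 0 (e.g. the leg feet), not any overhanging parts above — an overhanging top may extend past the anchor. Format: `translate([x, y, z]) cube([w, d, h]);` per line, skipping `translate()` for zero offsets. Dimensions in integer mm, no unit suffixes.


translate([319, 225, 0]) cube([64, 151, 2475]);


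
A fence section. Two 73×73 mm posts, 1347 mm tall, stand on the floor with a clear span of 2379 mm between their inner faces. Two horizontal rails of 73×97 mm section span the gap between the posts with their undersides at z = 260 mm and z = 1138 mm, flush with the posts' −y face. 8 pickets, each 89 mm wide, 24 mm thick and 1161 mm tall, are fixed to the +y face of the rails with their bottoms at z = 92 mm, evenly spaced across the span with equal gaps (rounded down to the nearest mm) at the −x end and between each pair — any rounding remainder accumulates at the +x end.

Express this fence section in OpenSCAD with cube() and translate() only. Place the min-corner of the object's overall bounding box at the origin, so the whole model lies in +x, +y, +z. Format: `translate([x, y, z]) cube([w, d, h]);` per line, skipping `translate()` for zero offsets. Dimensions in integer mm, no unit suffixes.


cube([73, 73, 1347]);
translate([2452, 0, 0]) cube([73, 73, 1347]);
translate([73, 0, 260]) cube([2379, 73, 97]);
translate([73, 0, 1138]) cube([2379, 73, 97]);
translate([258, 73, 92]) cube([89, 24, 1161]);
translate([532, 73, 92]) cube([89, 24, 1161]);
translate([806, 73, 92]) cube([89, 24, 1161]);
translate([1080, 73, 92]) cube([89, 24, 1161]);
translate([1354, 73, 92]) cube([89, 24, 1161]);
translate([1628, 73, 92]) cube([89, 24, 1161]);
translate([1902, 73, 92]) cube([89, 24, 1161]);
translate([2176, 73, 92]) cube([89, 24, 1161]);


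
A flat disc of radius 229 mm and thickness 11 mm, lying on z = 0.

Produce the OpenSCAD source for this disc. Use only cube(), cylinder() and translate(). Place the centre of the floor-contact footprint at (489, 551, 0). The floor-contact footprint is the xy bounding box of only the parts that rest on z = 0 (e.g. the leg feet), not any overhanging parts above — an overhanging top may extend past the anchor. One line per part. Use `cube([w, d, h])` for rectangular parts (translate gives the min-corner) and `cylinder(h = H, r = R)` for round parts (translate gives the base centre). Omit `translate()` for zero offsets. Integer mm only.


translate([489, 551, 0]) cylinder(h = 11, r = 229);


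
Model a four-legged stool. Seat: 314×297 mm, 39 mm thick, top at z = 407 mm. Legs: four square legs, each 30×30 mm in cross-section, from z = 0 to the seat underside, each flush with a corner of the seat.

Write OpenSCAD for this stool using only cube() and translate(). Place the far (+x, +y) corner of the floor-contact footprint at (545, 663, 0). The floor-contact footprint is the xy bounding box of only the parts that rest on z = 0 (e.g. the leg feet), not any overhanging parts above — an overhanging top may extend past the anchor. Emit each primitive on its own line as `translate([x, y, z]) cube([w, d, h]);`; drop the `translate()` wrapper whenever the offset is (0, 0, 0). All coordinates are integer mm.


translate([231, 366, 368]) cube([314, 297, 39]);
translate([231, 366, 0]) cube([30, 30, 368]);
translate([515, 366, 0]) cube([30, 30, 368]);
translate([231, 633, 0]) cube([30, 30, 368]);
translate([515, 633, 0]) cube([30, 30, 368]);


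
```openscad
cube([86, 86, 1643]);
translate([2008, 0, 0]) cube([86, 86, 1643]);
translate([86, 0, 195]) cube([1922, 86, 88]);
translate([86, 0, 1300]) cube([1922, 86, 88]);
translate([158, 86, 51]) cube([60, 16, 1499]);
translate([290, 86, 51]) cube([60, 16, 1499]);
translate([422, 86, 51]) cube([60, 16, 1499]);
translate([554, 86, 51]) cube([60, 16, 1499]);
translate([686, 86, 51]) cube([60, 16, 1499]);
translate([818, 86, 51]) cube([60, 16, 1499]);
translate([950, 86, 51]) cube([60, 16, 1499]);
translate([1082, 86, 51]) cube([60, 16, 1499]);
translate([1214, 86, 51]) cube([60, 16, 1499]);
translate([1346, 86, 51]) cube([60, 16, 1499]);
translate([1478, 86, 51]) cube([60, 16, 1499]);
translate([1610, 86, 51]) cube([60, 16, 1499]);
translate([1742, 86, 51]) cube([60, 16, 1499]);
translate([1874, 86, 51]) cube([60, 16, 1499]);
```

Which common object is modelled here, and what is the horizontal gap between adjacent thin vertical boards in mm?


A fence section. The picket gap is 72 mm.

Two posts, two rails, 14 pickets — a fence section. Span 1922 mm holds 14 pickets of 60 mm with 15 equal gaps: ⌊(1922 − 14·60) / 15⌋ = 72 mm.


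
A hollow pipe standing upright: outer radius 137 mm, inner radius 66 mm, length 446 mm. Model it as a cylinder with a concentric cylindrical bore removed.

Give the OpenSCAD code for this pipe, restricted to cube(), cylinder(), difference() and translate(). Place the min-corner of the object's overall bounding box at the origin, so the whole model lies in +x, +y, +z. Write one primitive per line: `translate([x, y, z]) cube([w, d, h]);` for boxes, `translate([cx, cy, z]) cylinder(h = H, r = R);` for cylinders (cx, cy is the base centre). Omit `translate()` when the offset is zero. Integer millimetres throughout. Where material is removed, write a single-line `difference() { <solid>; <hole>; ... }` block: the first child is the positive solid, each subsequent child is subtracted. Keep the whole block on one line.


difference() { translate([137, 137, 0]) cylinder(h = 446, r = 137); translate([137, 137, 0]) cylinder(h = 446, r = 66); }


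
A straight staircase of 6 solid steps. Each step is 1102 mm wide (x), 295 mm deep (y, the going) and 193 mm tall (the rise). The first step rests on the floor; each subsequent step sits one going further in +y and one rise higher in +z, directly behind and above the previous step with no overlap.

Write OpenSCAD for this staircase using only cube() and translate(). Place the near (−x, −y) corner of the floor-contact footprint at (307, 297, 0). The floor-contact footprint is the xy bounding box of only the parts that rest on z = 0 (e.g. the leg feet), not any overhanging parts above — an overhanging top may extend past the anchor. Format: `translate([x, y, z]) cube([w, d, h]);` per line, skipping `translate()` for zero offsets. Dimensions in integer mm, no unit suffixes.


translate([307, 297, 0]) cube([1102, 295, 193]);
translate([307, 592, 193]) cube([1102, 295, 193]);
translate([307, 887, 386]) cube([1102, 295, 193]);
translate([307, 1182, 579]) cube([1102, 295, 193]);
translate([307, 1477, 772]) cube([1102, 295, 193]);
translate([307, 1772, 965]) cube([1102, 295, 193]);


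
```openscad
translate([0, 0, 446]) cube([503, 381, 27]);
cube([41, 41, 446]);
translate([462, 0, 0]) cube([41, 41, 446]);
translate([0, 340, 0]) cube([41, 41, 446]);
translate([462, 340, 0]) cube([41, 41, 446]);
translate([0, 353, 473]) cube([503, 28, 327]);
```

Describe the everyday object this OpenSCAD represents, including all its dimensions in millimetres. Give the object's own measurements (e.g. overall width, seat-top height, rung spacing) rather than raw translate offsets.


A chair. The seat is a 503×381×27 mm slab with its top at z = 473 mm, on four 41×41 mm corner legs (flush with the seat edges, standing on z = 0). A flat backrest 28 mm thick, 327 mm tall, spans the full seat width and rises from the seat top along its +y edge, rear face flush with the rear of the seat.


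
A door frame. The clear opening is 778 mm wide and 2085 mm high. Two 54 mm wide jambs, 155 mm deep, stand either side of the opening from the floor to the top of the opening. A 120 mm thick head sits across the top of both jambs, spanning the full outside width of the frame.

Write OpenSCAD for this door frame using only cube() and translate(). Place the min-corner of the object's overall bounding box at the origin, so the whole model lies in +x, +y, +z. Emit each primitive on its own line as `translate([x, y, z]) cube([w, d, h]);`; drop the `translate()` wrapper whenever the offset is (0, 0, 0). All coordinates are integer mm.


cube([54, 155, 2085]);
translate([832, 0, 0]) cube([54, 155, 2085]);
translate([0, 0, 2085]) cube([886, 155, 120]);


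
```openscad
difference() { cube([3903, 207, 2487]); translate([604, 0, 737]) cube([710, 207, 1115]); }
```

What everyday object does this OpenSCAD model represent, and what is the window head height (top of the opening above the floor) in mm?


A wall with a window opening. The window head height is 1852 mm.

A wall with a rectangular opening subtracted — a window. Sill at z = 737, opening 1115 mm tall, so the head is at 737 + 1115 = 1852 mm.


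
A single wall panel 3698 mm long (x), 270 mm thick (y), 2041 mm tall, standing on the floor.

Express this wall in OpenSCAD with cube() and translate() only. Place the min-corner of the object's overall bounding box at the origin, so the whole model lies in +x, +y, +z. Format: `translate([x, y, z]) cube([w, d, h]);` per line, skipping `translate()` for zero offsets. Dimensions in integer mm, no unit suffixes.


cube([3698, 270, 2041]);


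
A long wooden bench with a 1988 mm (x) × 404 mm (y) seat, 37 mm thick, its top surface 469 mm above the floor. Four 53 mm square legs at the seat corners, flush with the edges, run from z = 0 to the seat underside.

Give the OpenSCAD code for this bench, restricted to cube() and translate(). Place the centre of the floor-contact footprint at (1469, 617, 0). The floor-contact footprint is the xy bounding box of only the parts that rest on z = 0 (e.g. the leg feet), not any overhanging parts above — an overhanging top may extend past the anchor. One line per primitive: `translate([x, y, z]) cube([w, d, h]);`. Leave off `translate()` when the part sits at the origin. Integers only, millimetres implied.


// leg_h = 469 − 37 = 432
translate([475, 415, 432]) cube([1988, 404, 37]);
translate([475, 415, 0]) cube([53, 53, 432]);
translate([475, 766, 0]) cube([53, 53, 432]);
translate([2410, 415, 0]) cube([53, 53, 432]);
translate([2410, 766, 0]) cube([53, 53, 432]);


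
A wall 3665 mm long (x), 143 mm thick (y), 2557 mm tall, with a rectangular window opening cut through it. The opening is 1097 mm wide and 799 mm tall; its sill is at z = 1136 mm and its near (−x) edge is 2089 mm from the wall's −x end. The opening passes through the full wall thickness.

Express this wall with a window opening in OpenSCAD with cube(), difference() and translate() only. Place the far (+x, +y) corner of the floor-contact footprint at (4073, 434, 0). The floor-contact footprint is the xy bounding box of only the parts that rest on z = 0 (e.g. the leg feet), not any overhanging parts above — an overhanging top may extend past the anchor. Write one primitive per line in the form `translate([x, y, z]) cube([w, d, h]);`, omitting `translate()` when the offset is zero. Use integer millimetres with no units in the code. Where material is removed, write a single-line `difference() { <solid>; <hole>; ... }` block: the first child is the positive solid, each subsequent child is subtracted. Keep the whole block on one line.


difference() { translate([408, 291, 0]) cube([3665, 143, 2557]); translate([2497, 291, 1136]) cube([1097, 143, 799]); }


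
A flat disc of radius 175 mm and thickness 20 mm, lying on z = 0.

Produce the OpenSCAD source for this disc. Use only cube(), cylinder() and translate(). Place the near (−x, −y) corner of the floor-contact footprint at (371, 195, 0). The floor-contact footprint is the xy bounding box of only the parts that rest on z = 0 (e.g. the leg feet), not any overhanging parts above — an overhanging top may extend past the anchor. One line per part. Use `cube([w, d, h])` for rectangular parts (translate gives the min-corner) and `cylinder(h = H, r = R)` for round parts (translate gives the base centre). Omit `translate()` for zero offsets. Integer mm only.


translate([546, 370, 0]) cylinder(h = 20, r = 175);


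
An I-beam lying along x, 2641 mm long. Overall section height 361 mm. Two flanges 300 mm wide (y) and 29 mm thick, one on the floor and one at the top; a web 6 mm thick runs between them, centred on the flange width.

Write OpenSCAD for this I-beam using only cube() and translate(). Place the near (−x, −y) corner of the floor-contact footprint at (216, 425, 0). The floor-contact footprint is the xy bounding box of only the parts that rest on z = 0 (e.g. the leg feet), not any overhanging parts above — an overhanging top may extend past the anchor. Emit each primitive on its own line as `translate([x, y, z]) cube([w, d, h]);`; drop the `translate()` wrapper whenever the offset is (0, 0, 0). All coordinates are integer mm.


translate([216, 425, 0]) cube([2641, 300, 29]);
translate([216, 572, 29]) cube([2641, 6, 303]);
translate([216, 425, 332]) cube([2641, 300, 29]);
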